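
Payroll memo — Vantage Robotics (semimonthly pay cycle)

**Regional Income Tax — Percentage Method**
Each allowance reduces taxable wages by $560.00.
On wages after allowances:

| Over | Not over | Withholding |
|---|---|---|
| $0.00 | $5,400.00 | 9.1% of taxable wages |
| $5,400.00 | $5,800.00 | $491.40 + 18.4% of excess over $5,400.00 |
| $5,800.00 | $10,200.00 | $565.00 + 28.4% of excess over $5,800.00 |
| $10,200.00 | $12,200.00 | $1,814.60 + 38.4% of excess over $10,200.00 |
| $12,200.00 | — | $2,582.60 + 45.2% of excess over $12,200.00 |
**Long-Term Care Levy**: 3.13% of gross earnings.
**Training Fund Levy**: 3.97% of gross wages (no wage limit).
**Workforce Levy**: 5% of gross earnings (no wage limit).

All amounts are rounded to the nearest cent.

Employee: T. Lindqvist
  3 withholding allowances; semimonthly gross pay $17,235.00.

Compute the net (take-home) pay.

$11,050.50

Regional Income Tax: taxable = $17,235.00 − 3×$560.00 = $15,555.00
  $2,582.60 + 45.2% × ($15,555.00 − $12,200.00) = $2,582.60 + 45.2% × $3,355.00 = $4,099.06
Long-Term Care Levy: 3.13% × $17,235.00 = $539.46
Training Fund Levy: 3.97% × $17,235.00 = $684.23
Workforce Levy: 5% × $17,235.00 = $861.75
Total withheld: $4,099.06 + $539.46 + $684.23 + $861.75 = $6,184.50
Net pay: $17,235.00 − $6,184.50 = $11,050.50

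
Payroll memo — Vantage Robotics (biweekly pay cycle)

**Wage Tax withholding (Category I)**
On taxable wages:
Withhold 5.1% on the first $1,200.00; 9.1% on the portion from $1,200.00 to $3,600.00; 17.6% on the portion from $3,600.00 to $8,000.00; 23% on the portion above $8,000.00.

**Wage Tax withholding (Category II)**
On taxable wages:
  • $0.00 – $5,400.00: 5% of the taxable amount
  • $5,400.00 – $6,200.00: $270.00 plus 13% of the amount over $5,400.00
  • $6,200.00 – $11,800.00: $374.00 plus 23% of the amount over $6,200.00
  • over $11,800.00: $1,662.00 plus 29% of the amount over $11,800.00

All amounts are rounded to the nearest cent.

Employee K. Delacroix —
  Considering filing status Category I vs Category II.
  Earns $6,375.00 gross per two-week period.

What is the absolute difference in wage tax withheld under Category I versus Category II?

Wage Tax (Category I): taxable = $6,375.00
  $279.60 + 17.6% × ($6,375.00 − $3,600.00) = $279.60 + 17.6% × $2,775.00 = $768.00
Wage Tax (Category II): taxable = $6,375.00
  $374.00 + 23% × ($6,375.00 − $6,200.00) = $374.00 + 23% × $175.00 = $414.25
Difference: |$768.00 − $414.25| = $353.75 (higher under Category I)

$353.75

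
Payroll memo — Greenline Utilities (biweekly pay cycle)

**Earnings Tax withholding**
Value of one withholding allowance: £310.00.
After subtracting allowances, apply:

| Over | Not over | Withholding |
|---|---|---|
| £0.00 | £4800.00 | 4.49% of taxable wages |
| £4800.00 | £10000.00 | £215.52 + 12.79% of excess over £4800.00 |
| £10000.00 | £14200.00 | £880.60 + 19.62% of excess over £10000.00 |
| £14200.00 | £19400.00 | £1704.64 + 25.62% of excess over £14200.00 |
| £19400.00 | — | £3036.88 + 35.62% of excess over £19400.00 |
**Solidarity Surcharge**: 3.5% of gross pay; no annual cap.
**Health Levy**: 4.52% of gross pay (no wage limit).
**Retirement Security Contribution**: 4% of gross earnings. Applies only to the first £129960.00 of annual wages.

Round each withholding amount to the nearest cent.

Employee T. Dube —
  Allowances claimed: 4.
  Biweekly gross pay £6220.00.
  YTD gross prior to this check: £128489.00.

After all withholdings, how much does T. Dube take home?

£5423.78

Earnings Tax: taxable = £6220.00 − 4×£310.00 = £4980.00
  £215.52 + 12.79% × (£4980.00 − £4800.00) = £215.52 + 12.79% × £180.00 = £238.54
Solidarity Surcharge: 3.5% × £6220.00 = £217.70
Health Levy: 4.52% × £6220.00 = £281.14
Retirement Security Contribution: cap £129960.00 − YTD £128489.00 = £1471.00 subject; 4% × £1471.00 = £58.84
Total withheld: £238.54 + £217.70 + £281.14 + £58.84 = £796.22
Net pay: £6220.00 − £796.22 = £5423.78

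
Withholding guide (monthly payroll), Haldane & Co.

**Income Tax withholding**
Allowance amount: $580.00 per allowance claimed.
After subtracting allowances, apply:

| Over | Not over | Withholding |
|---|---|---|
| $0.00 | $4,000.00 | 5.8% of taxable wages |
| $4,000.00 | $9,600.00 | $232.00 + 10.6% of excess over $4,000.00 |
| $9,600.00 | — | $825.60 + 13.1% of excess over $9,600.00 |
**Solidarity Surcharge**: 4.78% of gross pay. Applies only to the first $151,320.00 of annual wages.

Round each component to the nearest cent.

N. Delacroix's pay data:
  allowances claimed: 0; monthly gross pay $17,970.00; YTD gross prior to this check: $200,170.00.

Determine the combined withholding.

Income Tax: taxable = $17,970.00
  $825.60 + 13.1% × ($17,970.00 − $9,600.00) = $825.60 + 13.1% × $8,370.00 = $1,922.07
Solidarity Surcharge: YTD $200,170.00 ≥ cap $151,320.00 → $0.00
Total: $1,922.07 + $0.00 = $1,922.07

$1,922.07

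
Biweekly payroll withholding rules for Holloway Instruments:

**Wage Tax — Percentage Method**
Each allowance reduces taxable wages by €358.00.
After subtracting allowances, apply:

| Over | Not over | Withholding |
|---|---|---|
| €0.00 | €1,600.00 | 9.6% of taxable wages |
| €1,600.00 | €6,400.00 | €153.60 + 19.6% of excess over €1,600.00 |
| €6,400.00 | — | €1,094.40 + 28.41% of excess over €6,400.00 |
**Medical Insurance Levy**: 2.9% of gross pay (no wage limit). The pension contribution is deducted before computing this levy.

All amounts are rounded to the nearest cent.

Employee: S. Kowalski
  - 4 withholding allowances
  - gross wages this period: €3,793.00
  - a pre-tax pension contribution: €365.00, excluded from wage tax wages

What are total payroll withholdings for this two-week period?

Wage Tax: taxable = €3,793.00 − €365.00 − 4×€358.00 = €1,996.00
  €153.60 + 19.6% × (€1,996.00 − €1,600.00) = €153.60 + 19.6% × €396.00 = €231.22
Medical Insurance Levy: 2.9% × €3,428.00 = €99.41
Total: €231.22 + €99.41 = €330.63

€330.63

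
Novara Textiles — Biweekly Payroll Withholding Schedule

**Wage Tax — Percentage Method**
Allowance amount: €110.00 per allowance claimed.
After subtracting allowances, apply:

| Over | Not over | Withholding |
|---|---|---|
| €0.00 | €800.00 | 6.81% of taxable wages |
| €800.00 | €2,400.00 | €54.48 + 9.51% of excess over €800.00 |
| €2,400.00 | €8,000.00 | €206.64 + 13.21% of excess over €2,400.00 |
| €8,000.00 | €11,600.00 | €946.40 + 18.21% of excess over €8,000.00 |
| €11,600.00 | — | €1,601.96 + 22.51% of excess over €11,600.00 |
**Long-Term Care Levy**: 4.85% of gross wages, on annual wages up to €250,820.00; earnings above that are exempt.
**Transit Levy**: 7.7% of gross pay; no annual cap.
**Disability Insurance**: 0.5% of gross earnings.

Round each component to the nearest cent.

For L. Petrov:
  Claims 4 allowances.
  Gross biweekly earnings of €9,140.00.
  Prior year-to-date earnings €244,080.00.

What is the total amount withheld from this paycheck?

€2,150.24

Wage Tax: taxable = €9,140.00 − 4×€110.00 = €8,700.00
  €946.40 + 18.21% × (€8,700.00 − €8,000.00) = €946.40 + 18.21% × €700.00 = €1,073.87
Long-Term Care Levy: cap €250,820.00 − YTD €244,080.00 = €6,740.00 subject; 4.85% × €6,740.00 = €326.89
Transit Levy: 7.7% × €9,140.00 = €703.78
Disability Insurance: 0.5% × €9,140.00 = €45.70
Total: €1,073.87 + €326.89 + €703.78 + €45.70 = €2,150.24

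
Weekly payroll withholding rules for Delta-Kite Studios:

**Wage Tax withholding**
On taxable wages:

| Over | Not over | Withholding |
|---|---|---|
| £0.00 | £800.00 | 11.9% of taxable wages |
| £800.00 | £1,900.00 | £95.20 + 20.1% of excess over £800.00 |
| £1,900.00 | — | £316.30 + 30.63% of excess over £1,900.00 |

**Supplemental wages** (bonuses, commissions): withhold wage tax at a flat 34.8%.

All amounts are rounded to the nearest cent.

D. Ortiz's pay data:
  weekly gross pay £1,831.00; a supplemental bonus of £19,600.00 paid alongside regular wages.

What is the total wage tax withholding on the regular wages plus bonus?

Wage Tax: taxable = £1,831.00
  £95.20 + 20.1% × (£1,831.00 − £800.00) = £95.20 + 20.1% × £1,031.00 = £302.43
Supplemental (34.8% flat on bonus): 34.8% × £19,600.00 = £6,820.80
Total wage tax: £302.43 + £6,820.80 = £7,123.23

£7,123.23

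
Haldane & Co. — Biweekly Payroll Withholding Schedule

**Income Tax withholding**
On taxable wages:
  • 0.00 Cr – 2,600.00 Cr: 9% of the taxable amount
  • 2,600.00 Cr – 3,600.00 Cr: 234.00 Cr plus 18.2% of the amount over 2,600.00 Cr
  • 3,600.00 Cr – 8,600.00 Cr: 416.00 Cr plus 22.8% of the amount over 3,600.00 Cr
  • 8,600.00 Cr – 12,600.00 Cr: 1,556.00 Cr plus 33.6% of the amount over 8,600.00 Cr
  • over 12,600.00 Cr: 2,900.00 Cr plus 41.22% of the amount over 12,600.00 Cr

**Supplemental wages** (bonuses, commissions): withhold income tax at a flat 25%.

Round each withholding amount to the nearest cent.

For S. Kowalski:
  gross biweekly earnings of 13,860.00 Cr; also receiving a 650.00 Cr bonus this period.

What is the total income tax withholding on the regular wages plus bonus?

Income Tax: taxable = 13,860.00 Cr
  2,900.00 Cr + 41.22% × (13,860.00 Cr − 12,600.00 Cr) = 2,900.00 Cr + 41.22% × 1,260.00 Cr = 3,419.37 Cr
Supplemental (25% flat on bonus): 25% × 650.00 Cr = 162.50 Cr
Total income tax: 3,419.37 Cr + 162.50 Cr = 3,581.87 Cr

3,581.87 Cr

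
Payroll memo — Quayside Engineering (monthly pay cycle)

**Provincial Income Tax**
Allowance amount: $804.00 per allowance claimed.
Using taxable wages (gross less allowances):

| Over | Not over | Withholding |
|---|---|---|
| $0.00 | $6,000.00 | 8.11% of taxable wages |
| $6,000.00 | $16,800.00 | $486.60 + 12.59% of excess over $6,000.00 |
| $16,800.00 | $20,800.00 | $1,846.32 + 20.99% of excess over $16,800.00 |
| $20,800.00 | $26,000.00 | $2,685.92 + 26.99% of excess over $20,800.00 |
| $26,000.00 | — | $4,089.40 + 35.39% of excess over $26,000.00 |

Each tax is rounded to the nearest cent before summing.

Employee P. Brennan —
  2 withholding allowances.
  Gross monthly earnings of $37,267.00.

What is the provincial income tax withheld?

Provincial Income Tax: taxable = $37,267.00 − 2×$804.00 = $35,659.00
  $4,089.40 + 35.39% × ($35,659.00 − $26,000.00) = $4,089.40 + 35.39% × $9,659.00 = $7,507.72

$7,507.72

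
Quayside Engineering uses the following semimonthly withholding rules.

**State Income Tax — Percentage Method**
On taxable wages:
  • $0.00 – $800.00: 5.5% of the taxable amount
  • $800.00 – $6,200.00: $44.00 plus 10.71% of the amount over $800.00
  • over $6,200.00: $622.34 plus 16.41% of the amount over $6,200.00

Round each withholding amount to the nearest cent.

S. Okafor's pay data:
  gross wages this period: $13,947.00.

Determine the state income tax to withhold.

$1,893.62

State Income Tax: taxable = $13,947.00
  $622.34 + 16.41% × ($13,947.00 − $6,200.00) = $622.34 + 16.41% × $7,747.00 = $1,893.62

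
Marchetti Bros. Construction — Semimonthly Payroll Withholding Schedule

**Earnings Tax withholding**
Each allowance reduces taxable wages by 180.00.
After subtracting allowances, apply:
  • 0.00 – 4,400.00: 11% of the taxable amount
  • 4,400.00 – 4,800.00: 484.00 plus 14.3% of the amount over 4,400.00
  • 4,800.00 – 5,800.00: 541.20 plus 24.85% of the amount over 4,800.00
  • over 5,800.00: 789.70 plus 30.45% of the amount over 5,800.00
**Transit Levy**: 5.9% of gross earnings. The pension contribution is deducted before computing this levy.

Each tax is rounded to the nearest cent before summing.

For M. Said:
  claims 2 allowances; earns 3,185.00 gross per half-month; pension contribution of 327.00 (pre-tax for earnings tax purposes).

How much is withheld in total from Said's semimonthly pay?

443.40

Earnings Tax: taxable = 3,185.00 − 327.00 − 2×180.00 = 2,498.00
  11% × 2,498.00 = 274.78
Transit Levy: 5.9% × 2,858.00 = 168.62
Total: 274.78 + 168.62 = 443.40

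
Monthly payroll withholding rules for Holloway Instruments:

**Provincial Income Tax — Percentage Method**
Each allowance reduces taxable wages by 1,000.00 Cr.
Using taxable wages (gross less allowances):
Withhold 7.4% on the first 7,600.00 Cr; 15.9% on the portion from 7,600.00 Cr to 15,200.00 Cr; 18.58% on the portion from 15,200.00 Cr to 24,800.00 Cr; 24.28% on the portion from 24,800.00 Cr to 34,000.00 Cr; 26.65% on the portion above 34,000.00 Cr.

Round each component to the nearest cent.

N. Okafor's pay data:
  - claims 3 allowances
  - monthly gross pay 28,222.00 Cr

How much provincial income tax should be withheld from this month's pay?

Provincial Income Tax: taxable = 28,222.00 Cr − 3×1,000.00 Cr = 25,222.00 Cr
  3,554.48 Cr + 24.28% × (25,222.00 Cr − 24,800.00 Cr) = 3,554.48 Cr + 24.28% × 422.00 Cr = 3,656.94 Cr

3,656.94 Cr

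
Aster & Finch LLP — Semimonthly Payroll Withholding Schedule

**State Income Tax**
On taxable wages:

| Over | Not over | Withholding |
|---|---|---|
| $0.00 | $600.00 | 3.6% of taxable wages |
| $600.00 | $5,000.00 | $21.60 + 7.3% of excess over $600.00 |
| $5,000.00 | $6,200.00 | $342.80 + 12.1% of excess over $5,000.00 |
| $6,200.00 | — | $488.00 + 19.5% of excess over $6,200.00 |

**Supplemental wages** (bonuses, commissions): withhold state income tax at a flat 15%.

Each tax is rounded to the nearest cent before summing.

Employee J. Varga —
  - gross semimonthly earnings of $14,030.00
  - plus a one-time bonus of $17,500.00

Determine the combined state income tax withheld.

$4,639.85

State Income Tax: taxable = $14,030.00
  $488.00 + 19.5% × ($14,030.00 − $6,200.00) = $488.00 + 19.5% × $7,830.00 = $2,014.85
Supplemental (15% flat on bonus): 15% × $17,500.00 = $2,625.00
Total state income tax: $2,014.85 + $2,625.00 = $4,639.85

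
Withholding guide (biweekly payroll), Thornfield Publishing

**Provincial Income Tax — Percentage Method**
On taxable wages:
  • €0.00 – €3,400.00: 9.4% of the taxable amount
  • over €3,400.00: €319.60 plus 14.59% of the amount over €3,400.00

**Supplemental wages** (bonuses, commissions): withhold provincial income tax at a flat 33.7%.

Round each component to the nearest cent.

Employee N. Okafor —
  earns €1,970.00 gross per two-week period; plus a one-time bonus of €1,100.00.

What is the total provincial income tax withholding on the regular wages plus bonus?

Provincial Income Tax: taxable = €1,970.00
  9.4% × €1,970.00 = €185.18
Supplemental (33.7% flat on bonus): 33.7% × €1,100.00 = €370.70
Total provincial income tax: €185.18 + €370.70 = €555.88

€555.88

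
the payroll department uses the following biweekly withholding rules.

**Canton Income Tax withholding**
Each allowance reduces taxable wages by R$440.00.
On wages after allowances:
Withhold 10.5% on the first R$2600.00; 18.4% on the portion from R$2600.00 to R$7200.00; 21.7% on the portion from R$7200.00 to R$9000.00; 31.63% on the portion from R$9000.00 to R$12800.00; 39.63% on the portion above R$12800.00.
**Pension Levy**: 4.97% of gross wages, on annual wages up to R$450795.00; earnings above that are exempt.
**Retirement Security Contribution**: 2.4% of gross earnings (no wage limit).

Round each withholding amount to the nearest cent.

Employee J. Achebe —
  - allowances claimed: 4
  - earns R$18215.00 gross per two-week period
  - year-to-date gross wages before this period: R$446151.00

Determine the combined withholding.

R$4828.39

Canton Income Tax: taxable = R$18215.00 − 4×R$440.00 = R$16455.00
  R$2711.94 + 39.63% × (R$16455.00 − R$12800.00) = R$2711.94 + 39.63% × R$3655.00 = R$4160.42
Pension Levy: cap R$450795.00 − YTD R$446151.00 = R$4644.00 subject; 4.97% × R$4644.00 = R$230.81
Retirement Security Contribution: 2.4% × R$18215.00 = R$437.16
Total: R$4160.42 + R$230.81 + R$437.16 = R$4828.39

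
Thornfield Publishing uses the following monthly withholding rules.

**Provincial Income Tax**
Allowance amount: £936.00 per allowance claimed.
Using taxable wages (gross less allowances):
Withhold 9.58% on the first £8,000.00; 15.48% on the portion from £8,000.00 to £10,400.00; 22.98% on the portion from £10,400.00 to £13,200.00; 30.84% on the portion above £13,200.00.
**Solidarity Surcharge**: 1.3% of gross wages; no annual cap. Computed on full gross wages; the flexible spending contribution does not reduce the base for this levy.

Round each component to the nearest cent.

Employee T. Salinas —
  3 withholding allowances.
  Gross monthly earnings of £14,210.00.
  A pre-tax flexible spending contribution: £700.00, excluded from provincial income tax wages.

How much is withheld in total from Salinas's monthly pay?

£1,392.05

Provincial Income Tax: taxable = £14,210.00 − £700.00 − 3×£936.00 = £10,702.00
  £1,137.92 + 22.98% × (£10,702.00 − £10,400.00) = £1,137.92 + 22.98% × £302.00 = £1,207.32
Solidarity Surcharge: 1.3% × £14,210.00 = £184.73
Total: £1,207.32 + £184.73 = £1,392.05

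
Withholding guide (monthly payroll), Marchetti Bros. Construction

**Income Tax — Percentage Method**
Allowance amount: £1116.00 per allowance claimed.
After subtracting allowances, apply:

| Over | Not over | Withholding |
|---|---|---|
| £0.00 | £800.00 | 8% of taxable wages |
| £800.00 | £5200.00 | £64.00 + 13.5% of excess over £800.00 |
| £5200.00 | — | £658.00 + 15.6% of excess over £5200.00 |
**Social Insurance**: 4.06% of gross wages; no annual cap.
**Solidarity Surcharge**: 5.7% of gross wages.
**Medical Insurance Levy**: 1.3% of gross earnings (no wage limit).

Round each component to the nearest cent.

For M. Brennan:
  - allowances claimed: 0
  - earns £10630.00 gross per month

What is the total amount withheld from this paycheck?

Income Tax: taxable = £10630.00
  £658.00 + 15.6% × (£10630.00 − £5200.00) = £658.00 + 15.6% × £5430.00 = £1505.08
Social Insurance: 4.06% × £10630.00 = £431.58
Solidarity Surcharge: 5.7% × £10630.00 = £605.91
Medical Insurance Levy: 1.3% × £10630.00 = £138.19
Total: £1505.08 + £431.58 + £605.91 + £138.19 = £2680.76

£2680.76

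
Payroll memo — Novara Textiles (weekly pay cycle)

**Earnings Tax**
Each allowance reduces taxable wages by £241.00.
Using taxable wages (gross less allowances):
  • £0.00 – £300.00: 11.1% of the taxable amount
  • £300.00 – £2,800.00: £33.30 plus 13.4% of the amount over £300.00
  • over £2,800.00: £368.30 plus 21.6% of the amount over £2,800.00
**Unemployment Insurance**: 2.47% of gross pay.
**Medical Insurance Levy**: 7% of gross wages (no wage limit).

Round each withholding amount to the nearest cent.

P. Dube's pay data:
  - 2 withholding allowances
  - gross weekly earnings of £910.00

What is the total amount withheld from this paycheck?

Earnings Tax: taxable = £910.00 − 2×£241.00 = £428.00
  £33.30 + 13.4% × (£428.00 − £300.00) = £33.30 + 13.4% × £128.00 = £50.45
Unemployment Insurance: 2.47% × £910.00 = £22.48
Medical Insurance Levy: 7% × £910.00 = £63.70
Total: £50.45 + £22.48 + £63.70 = £136.63

£136.63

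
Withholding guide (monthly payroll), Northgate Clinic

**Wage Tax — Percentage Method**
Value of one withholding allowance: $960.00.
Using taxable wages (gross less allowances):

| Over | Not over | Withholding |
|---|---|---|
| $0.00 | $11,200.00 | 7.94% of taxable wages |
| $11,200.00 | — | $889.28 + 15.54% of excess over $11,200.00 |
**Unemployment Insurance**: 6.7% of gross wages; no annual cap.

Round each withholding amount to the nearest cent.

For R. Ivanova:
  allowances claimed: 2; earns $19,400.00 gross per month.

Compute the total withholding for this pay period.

Wage Tax: taxable = $19,400.00 − 2×$960.00 = $17,480.00
  $889.28 + 15.54% × ($17,480.00 − $11,200.00) = $889.28 + 15.54% × $6,280.00 = $1,865.19
Unemployment Insurance: 6.7% × $19,400.00 = $1,299.80
Total: $1,865.19 + $1,299.80 = $3,164.99

$3,164.99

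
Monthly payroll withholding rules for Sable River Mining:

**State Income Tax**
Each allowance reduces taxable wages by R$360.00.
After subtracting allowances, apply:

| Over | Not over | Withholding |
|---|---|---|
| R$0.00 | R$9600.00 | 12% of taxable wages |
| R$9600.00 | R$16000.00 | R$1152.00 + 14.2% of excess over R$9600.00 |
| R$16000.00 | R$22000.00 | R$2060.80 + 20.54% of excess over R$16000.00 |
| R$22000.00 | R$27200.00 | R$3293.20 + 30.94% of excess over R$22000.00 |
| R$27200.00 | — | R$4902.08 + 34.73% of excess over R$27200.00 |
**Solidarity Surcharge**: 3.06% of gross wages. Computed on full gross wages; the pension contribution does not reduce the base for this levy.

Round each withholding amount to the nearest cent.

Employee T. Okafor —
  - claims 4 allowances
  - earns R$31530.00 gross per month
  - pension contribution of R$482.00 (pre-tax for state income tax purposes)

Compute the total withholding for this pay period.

R$6703.20

State Income Tax: taxable = R$31530.00 − R$482.00 − 4×R$360.00 = R$29608.00
  R$4902.08 + 34.73% × (R$29608.00 − R$27200.00) = R$4902.08 + 34.73% × R$2408.00 = R$5738.38
Solidarity Surcharge: 3.06% × R$31530.00 = R$964.82
Total: R$5738.38 + R$964.82 = R$6703.20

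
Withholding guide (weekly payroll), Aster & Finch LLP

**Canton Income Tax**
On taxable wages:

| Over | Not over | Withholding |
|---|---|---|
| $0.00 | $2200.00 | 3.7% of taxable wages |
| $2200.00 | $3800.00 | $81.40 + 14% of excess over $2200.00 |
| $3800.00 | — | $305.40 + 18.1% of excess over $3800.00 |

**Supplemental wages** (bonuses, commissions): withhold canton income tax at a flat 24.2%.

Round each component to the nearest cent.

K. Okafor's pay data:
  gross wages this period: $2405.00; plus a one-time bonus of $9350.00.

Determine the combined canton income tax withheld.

Canton Income Tax: taxable = $2405.00
  $81.40 + 14% × ($2405.00 − $2200.00) = $81.40 + 14% × $205.00 = $110.10
Supplemental (24.2% flat on bonus): 24.2% × $9350.00 = $2262.70
Total canton income tax: $110.10 + $2262.70 = $2372.80

$2372.80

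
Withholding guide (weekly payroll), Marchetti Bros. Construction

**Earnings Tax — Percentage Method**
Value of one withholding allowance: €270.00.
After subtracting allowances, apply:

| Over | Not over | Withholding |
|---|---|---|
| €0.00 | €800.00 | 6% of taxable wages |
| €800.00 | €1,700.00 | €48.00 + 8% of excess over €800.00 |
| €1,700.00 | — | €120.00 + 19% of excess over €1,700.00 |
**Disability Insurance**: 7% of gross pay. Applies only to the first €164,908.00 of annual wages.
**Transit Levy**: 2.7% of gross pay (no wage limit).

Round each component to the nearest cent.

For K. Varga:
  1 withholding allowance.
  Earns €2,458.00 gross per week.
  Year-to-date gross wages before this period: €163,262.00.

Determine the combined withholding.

Earnings Tax: taxable = €2,458.00 − 1×€270.00 = €2,188.00
  €120.00 + 19% × (€2,188.00 − €1,700.00) = €120.00 + 19% × €488.00 = €212.72
Disability Insurance: cap €164,908.00 − YTD €163,262.00 = €1,646.00 subject; 7% × €1,646.00 = €115.22
Transit Levy: 2.7% × €2,458.00 = €66.37
Total: €212.72 + €115.22 + €66.37 = €394.31

€394.31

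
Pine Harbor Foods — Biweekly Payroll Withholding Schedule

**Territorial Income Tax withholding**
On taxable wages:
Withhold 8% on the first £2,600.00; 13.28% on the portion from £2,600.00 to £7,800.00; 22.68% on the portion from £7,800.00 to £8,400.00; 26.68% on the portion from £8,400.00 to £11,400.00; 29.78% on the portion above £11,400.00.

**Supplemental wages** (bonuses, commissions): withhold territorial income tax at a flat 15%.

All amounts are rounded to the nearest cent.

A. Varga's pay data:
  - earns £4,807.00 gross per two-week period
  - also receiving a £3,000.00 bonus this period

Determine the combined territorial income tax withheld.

£951.09

Territorial Income Tax: taxable = £4,807.00
  £208.00 + 13.28% × (£4,807.00 − £2,600.00) = £208.00 + 13.28% × £2,207.00 = £501.09
Supplemental (15% flat on bonus): 15% × £3,000.00 = £450.00
Total territorial income tax: £501.09 + £450.00 = £951.09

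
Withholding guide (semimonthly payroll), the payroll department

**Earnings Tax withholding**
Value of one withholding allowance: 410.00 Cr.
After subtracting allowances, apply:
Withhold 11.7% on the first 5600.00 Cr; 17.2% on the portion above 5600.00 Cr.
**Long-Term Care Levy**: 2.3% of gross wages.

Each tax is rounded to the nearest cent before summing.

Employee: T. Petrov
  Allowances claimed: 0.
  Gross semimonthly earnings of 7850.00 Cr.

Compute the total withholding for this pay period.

Earnings Tax: taxable = 7850.00 Cr
  655.20 Cr + 17.2% × (7850.00 Cr − 5600.00 Cr) = 655.20 Cr + 17.2% × 2250.00 Cr = 1042.20 Cr
Long-Term Care Levy: 2.3% × 7850.00 Cr = 180.55 Cr
Total: 1042.20 Cr + 180.55 Cr = 1222.75 Cr

1222.75 Cr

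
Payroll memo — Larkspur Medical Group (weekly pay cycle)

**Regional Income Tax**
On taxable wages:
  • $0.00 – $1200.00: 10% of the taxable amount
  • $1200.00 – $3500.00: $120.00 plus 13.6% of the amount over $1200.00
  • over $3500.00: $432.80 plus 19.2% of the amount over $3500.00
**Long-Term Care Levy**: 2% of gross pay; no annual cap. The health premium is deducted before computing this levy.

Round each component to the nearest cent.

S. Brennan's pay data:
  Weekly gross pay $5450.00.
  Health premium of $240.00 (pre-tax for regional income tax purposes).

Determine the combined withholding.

$865.32

Regional Income Tax: taxable = $5450.00 − $240.00 = $5210.00
  $432.80 + 19.2% × ($5210.00 − $3500.00) = $432.80 + 19.2% × $1710.00 = $761.12
Long-Term Care Levy: 2% × $5210.00 = $104.20
Total: $761.12 + $104.20 = $865.32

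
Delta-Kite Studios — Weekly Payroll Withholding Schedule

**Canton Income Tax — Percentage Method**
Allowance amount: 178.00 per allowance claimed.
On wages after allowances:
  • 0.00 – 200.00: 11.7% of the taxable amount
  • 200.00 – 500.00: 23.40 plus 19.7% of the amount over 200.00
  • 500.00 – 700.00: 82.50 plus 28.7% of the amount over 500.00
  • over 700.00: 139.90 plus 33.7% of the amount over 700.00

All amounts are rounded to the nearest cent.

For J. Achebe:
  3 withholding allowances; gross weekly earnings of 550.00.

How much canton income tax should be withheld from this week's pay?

1.87

Canton Income Tax: taxable = 550.00 − 3×178.00 = 16.00
  11.7% × 16.00 = 1.87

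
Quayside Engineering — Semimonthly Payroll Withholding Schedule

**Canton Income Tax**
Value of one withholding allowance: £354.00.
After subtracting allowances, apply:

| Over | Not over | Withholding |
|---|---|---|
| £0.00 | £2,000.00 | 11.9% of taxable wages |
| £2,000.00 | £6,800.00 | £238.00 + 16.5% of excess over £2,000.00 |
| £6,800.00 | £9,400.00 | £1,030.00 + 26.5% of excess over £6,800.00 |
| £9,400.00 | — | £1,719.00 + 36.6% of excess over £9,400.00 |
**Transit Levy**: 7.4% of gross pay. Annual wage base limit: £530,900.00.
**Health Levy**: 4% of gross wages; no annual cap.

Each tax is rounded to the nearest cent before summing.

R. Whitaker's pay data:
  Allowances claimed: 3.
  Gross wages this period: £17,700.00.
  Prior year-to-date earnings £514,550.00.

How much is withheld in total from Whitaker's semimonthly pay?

Canton Income Tax: taxable = £17,700.00 − 3×£354.00 = £16,638.00
  £1,719.00 + 36.6% × (£16,638.00 − £9,400.00) = £1,719.00 + 36.6% × £7,238.00 = £4,368.11
Transit Levy: cap £530,900.00 − YTD £514,550.00 = £16,350.00 subject; 7.4% × £16,350.00 = £1,209.90
Health Levy: 4% × £17,700.00 = £708.00
Total: £4,368.11 + £1,209.90 + £708.00 = £6,286.01

£6,286.01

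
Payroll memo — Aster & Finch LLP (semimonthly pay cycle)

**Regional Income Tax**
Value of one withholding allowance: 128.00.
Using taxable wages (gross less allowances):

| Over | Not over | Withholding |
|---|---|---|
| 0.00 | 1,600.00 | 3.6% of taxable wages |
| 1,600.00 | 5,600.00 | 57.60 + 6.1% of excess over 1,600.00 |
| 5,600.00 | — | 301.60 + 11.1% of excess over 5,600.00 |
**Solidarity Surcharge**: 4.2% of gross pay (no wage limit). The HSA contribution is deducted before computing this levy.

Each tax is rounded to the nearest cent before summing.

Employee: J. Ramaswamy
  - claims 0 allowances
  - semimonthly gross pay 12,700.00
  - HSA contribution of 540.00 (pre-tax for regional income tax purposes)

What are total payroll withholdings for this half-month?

Regional Income Tax: taxable = 12,700.00 − 540.00 = 12,160.00
  301.60 + 11.1% × (12,160.00 − 5,600.00) = 301.60 + 11.1% × 6,560.00 = 1,029.76
Solidarity Surcharge: 4.2% × 12,160.00 = 510.72
Total: 1,029.76 + 510.72 = 1,540.48

1,540.48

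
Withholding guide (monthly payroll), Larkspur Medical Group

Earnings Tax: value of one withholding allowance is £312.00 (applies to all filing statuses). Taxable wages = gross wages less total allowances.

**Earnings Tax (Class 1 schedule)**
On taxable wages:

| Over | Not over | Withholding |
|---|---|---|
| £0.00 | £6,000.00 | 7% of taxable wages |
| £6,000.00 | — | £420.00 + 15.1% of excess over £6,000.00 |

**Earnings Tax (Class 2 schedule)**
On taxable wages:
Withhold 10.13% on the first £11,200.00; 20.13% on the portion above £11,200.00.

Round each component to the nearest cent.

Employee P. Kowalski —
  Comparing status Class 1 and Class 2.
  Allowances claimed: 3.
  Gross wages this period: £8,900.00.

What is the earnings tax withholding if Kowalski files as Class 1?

Earnings Tax (Class 1): taxable = £8,900.00 − 3×£312.00 = £7,964.00
  £420.00 + 15.1% × (£7,964.00 − £6,000.00) = £420.00 + 15.1% × £1,964.00 = £716.56

£716.56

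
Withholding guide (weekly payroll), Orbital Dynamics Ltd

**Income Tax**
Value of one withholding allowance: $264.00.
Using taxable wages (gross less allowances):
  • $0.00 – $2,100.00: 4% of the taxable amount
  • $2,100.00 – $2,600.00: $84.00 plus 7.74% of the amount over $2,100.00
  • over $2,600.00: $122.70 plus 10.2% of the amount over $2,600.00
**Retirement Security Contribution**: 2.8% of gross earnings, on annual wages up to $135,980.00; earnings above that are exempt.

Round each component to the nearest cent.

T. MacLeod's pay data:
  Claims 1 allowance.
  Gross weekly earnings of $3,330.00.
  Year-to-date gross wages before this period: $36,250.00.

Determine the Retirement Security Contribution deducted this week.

$93.24

Retirement Security Contribution: 2.8% × $3,330.00 = $93.24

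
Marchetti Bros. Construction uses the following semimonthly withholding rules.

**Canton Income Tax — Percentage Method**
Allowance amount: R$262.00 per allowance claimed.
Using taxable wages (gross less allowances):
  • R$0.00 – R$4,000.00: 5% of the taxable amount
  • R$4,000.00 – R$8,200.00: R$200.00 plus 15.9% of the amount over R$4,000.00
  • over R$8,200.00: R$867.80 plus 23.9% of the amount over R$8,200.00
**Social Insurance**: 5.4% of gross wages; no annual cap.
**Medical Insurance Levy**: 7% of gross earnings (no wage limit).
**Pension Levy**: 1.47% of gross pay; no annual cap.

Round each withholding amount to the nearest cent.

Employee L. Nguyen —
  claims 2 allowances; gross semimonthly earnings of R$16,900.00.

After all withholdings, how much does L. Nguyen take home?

Canton Income Tax: taxable = R$16,900.00 − 2×R$262.00 = R$16,376.00
  R$867.80 + 23.9% × (R$16,376.00 − R$8,200.00) = R$867.80 + 23.9% × R$8,176.00 = R$2,821.86
Social Insurance: 5.4% × R$16,900.00 = R$912.60
Medical Insurance Levy: 7% × R$16,900.00 = R$1,183.00
Pension Levy: 1.47% × R$16,900.00 = R$248.43
Total withheld: R$2,821.86 + R$912.60 + R$1,183.00 + R$248.43 = R$5,165.89
Net pay: R$16,900.00 − R$5,165.89 = R$11,734.11

R$11,734.11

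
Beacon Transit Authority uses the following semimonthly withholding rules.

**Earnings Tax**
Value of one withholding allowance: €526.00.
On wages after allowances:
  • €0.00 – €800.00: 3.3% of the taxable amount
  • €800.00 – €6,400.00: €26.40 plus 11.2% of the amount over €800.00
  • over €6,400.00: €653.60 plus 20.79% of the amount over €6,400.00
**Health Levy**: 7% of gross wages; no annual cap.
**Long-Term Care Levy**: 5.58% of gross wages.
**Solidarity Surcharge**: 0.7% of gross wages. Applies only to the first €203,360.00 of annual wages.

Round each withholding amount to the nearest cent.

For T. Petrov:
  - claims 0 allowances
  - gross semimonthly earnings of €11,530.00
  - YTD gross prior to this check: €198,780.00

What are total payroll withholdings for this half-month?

Earnings Tax: taxable = €11,530.00
  €653.60 + 20.79% × (€11,530.00 − €6,400.00) = €653.60 + 20.79% × €5,130.00 = €1,720.13
Health Levy: 7% × €11,530.00 = €807.10
Long-Term Care Levy: 5.58% × €11,530.00 = €643.37
Solidarity Surcharge: cap €203,360.00 − YTD €198,780.00 = €4,580.00 subject; 0.7% × €4,580.00 = €32.06
Total: €1,720.13 + €807.10 + €643.37 + €32.06 = €3,202.66

€3,202.66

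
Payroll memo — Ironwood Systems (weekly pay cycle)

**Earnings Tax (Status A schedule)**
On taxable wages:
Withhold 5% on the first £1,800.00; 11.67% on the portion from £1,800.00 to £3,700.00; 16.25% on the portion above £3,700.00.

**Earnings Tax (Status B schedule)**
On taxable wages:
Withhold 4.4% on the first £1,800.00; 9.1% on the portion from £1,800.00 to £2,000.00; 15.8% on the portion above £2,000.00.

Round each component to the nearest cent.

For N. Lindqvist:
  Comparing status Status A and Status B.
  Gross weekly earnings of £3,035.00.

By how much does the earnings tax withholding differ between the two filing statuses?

Earnings Tax (Status A): taxable = £3,035.00
  £90.00 + 11.67% × (£3,035.00 − £1,800.00) = £90.00 + 11.67% × £1,235.00 = £234.12
Earnings Tax (Status B): taxable = £3,035.00
  £97.40 + 15.8% × (£3,035.00 − £2,000.00) = £97.40 + 15.8% × £1,035.00 = £260.93
Difference: |£234.12 − £260.93| = £26.81 (higher under Status B)

£26.81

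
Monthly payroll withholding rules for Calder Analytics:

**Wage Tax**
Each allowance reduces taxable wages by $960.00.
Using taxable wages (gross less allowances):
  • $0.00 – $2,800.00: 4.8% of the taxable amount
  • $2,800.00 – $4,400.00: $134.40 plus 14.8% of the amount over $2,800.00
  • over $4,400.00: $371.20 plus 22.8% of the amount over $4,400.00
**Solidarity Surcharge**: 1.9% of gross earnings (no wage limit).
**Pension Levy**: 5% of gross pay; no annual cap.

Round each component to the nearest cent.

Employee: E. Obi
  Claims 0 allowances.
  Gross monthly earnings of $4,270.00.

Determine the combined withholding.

Wage Tax: taxable = $4,270.00
  $134.40 + 14.8% × ($4,270.00 − $2,800.00) = $134.40 + 14.8% × $1,470.00 = $351.96
Solidarity Surcharge: 1.9% × $4,270.00 = $81.13
Pension Levy: 5% × $4,270.00 = $213.50
Total: $351.96 + $81.13 + $213.50 = $646.59

$646.59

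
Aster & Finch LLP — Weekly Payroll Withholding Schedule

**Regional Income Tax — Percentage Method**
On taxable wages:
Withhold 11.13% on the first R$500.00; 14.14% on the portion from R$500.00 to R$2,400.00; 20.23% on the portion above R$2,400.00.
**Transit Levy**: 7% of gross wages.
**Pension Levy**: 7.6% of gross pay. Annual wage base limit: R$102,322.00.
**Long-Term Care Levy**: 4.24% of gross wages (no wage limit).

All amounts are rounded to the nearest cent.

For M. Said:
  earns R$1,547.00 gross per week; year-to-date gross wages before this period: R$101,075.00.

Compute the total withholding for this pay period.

R$472.35

Regional Income Tax: taxable = R$1,547.00
  R$55.65 + 14.14% × (R$1,547.00 − R$500.00) = R$55.65 + 14.14% × R$1,047.00 = R$203.70
Transit Levy: 7% × R$1,547.00 = R$108.29
Pension Levy: cap R$102,322.00 − YTD R$101,075.00 = R$1,247.00 subject; 7.6% × R$1,247.00 = R$94.77
Long-Term Care Levy: 4.24% × R$1,547.00 = R$65.59
Total: R$203.70 + R$108.29 + R$94.77 + R$65.59 = R$472.35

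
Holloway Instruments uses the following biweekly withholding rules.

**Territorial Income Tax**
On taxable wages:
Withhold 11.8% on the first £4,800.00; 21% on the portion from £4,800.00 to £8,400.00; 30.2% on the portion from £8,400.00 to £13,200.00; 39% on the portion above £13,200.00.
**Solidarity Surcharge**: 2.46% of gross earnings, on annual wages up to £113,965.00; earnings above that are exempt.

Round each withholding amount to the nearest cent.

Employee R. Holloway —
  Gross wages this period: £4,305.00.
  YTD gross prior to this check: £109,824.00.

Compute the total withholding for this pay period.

Territorial Income Tax: taxable = £4,305.00
  11.8% × £4,305.00 = £507.99
Solidarity Surcharge: cap £113,965.00 − YTD £109,824.00 = £4,141.00 subject; 2.46% × £4,141.00 = £101.87
Total: £507.99 + £101.87 = £609.86

£609.86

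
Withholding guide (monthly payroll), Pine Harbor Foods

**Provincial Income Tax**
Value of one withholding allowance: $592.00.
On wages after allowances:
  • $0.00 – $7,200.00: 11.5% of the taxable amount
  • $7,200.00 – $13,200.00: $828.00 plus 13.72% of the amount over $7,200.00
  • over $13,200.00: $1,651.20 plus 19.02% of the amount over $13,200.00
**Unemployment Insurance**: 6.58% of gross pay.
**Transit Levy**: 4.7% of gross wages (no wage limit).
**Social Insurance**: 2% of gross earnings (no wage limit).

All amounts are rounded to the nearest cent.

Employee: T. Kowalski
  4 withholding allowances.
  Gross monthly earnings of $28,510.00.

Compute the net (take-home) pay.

Provincial Income Tax: taxable = $28,510.00 − 4×$592.00 = $26,142.00
  $1,651.20 + 19.02% × ($26,142.00 − $13,200.00) = $1,651.20 + 19.02% × $12,942.00 = $4,112.77
Unemployment Insurance: 6.58% × $28,510.00 = $1,875.96
Transit Levy: 4.7% × $28,510.00 = $1,339.97
Social Insurance: 2% × $28,510.00 = $570.20
Total withheld: $4,112.77 + $1,875.96 + $1,339.97 + $570.20 = $7,898.90
Net pay: $28,510.00 − $7,898.90 = $20,611.10

$20,611.10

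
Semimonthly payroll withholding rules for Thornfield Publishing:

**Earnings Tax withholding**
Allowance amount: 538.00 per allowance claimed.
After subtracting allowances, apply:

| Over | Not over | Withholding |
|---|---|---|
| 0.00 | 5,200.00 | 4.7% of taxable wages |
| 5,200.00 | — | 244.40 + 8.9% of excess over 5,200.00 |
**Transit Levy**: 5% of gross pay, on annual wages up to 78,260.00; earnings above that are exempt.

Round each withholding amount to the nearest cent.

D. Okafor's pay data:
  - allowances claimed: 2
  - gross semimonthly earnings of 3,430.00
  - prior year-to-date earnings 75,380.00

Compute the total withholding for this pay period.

254.64

Earnings Tax: taxable = 3,430.00 − 2×538.00 = 2,354.00
  4.7% × 2,354.00 = 110.64
Transit Levy: cap 78,260.00 − YTD 75,380.00 = 2,880.00 subject; 5% × 2,880.00 = 144.00
Total: 110.64 + 144.00 = 254.64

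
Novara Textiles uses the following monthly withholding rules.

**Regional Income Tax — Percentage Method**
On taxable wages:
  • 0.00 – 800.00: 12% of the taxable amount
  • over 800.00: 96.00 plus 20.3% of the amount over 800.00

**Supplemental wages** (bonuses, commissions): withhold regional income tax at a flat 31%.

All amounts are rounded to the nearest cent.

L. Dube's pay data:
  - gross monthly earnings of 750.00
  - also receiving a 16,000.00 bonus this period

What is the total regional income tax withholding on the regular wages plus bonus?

Regional Income Tax: taxable = 750.00
  12% × 750.00 = 90.00
Supplemental (31% flat on bonus): 31% × 16,000.00 = 4,960.00
Total regional income tax: 90.00 + 4,960.00 = 5,050.00

5,050.00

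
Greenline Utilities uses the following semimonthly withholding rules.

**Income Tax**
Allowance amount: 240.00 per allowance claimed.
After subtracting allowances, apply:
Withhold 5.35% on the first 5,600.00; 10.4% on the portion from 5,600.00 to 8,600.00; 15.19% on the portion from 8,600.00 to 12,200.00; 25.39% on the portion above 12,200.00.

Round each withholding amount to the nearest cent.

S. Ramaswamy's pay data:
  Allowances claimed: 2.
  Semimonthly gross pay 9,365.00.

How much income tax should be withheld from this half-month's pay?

654.89

Income Tax: taxable = 9,365.00 − 2×240.00 = 8,885.00
  611.60 + 15.19% × (8,885.00 − 8,600.00) = 611.60 + 15.19% × 285.00 = 654.89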